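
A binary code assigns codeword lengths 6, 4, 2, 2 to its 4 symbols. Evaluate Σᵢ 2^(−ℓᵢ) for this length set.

With common denominator 2^6 = 64: Σ 2^(−ℓᵢ) = 1/64 + 4/64 + 16/64 + 16/64 = 37/64 = 0.578125.

0.578125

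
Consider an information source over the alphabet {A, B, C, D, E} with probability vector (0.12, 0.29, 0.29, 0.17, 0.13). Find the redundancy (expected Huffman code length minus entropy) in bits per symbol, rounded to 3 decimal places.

0.030 bits

Entropy H = −Σ p log₂ p ≈ 2.2201 bits.
Huffman merges: 3/25+13/100→1/4; 17/100+1/4→21/50; 29/100+29/100→29/50; 21/50+29/50→1. L = 9/4 ≈ 2.2500.
L − H = 2.2500 − 2.2201 = 0.030 bits.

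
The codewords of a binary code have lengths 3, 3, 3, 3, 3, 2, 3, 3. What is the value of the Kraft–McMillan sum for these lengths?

1.125

With common denominator 2^3 = 8: Σ 2^(−ℓᵢ) = 1/8 + 1/8 + 1/8 + 1/8 + 1/8 + 2/8 + 1/8 + 1/8 = 9/8 = 1.125.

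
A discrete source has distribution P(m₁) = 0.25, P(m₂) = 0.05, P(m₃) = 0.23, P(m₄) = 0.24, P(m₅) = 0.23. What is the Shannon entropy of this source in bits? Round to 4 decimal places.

H = −Σ pᵢ log₂ pᵢ.
−0.25·log₂(0.25) = 0.5000
−0.05·log₂(0.05) = 0.2161
−0.23·log₂(0.23) = 0.4877
−0.24·log₂(0.24) = 0.4941
−0.23·log₂(0.23) = 0.4877
Sum ≈ 2.1856 → 2.1856 bits.

2.1856 bits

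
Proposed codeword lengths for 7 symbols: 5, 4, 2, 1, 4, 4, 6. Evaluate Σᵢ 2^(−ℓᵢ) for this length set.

With common denominator 2^6 = 64: Σ 2^(−ℓᵢ) = 2/64 + 4/64 + 16/64 + 32/64 + 4/64 + 4/64 + 1/64 = 63/64 = 0.984375.

0.984375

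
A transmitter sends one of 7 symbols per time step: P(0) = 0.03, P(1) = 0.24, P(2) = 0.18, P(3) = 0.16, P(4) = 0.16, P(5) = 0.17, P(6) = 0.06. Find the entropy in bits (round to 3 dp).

2.615 bits

H = −Σ pᵢ log₂ pᵢ.
−0.03·log₂(0.03) = 0.1518
−0.24·log₂(0.24) = 0.4941
−0.18·log₂(0.18) = 0.4453
−0.16·log₂(0.16) = 0.4230
−0.16·log₂(0.16) = 0.4230
−0.17·log₂(0.17) = 0.4346
−0.06·log₂(0.06) = 0.2435
Sum ≈ 2.6154 → 2.615 bits.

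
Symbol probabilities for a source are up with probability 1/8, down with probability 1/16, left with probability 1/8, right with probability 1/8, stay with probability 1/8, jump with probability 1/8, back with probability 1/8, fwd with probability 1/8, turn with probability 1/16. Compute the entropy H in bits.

3.125 bits

Each probability is a power of 1/2, so log₂(1/p) is an integer.
H = Σ p·log₂(1/p) = 1/8·3 + 1/16·4 + 1/8·3 + 1/8·3 + 1/8·3 + 1/8·3 + 1/8·3 + 1/8·3 + 1/16·4 = 3.125 bits.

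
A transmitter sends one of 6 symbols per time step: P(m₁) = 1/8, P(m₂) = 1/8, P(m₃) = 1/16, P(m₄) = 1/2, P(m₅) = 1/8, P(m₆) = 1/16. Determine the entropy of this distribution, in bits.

Each probability is a power of 1/2, so log₂(1/p) is an integer.
H = Σ p·log₂(1/p) = 1/8·3 + 1/8·3 + 1/16·4 + 1/2·1 + 1/8·3 + 1/16·4 = 2.125 bits.

2.125 bits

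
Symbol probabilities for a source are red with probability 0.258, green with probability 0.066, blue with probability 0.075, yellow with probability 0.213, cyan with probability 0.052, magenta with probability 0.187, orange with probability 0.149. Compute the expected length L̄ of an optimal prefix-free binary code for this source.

2.647 bits/symbol

Repeatedly combine the two least-probable nodes; the expected code length is the sum of the merged weights.
merge 13/250 + 33/500 → 59/500
merge 3/40 + 59/500 → 193/1000
merge 149/1000 + 187/1000 → 42/125
merge 193/1000 + 213/1000 → 203/500
merge 129/500 + 42/125 → 297/500
merge 203/500 + 297/500 → 1
L = 59/500 + 193/1000 + 42/125 + 203/500 + 297/500 + 1 = 2647/1000 = 2.647 bits/symbol.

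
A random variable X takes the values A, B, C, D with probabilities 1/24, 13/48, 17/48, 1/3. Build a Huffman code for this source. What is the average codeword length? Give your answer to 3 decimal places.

Repeatedly combine the two least-probable nodes; the expected code length is the sum of the merged weights.
merge 1/24 + 13/48 → 5/16
merge 5/16 + 1/3 → 31/48
merge 17/48 + 31/48 → 1
L = 5/16 + 31/48 + 1 = 47/24 ≈ 1.958 bits/symbol.

1.958 bits/symbol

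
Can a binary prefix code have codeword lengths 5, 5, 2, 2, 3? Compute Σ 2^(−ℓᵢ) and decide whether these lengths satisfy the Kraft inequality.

With common denominator 2^5 = 32: Σ 2^(−ℓᵢ) = 1/32 + 1/32 + 8/32 + 8/32 + 4/32 = 22/32 = 0.6875.
Kraft's inequality requires Σ ≤ 1; here Σ = 0.6875 ≤ 1, so such a prefix code exists.

0.6875; yes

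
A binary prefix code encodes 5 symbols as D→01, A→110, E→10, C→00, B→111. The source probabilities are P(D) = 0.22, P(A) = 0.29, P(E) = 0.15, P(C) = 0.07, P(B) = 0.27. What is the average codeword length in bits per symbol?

2.56 bits/symbol

L̄ = Σ pᵢ·ℓᵢ = 0.22·2 + 0.29·3 + 0.15·2 + 0.07·2 + 0.27·3 = 2.56 bits/symbol.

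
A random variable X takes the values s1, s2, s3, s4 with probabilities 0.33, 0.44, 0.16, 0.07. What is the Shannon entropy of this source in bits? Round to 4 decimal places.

1.7405 bits

H = −Σ pᵢ log₂ pᵢ.
−0.33·log₂(0.33) = 0.5278
−0.44·log₂(0.44) = 0.5211
−0.16·log₂(0.16) = 0.4230
−0.07·log₂(0.07) = 0.2686
Sum ≈ 1.7405 → 1.7405 bits.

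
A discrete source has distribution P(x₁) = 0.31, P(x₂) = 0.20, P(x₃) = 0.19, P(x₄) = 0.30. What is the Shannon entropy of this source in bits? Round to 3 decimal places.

H = −Σ pᵢ log₂ pᵢ.
−0.31·log₂(0.31) = 0.5238
−0.20·log₂(0.20) = 0.4644
−0.19·log₂(0.19) = 0.4552
−0.30·log₂(0.30) = 0.5211
Sum ≈ 1.9645 → 1.964 bits.

1.964 bits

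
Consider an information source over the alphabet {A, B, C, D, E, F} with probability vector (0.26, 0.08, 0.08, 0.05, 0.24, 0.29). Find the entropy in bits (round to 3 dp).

H = −Σ pᵢ log₂ pᵢ.
−0.26·log₂(0.26) = 0.5053
−0.08·log₂(0.08) = 0.2915
−0.08·log₂(0.08) = 0.2915
−0.05·log₂(0.05) = 0.2161
−0.24·log₂(0.24) = 0.4941
−0.29·log₂(0.29) = 0.5179
Sum ≈ 2.3164 → 2.316 bits.

2.316 bits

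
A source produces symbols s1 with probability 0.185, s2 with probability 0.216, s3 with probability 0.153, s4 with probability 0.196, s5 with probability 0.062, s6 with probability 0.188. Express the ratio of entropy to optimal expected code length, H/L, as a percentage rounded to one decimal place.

96.8%

Entropy H = −Σ p log₂ p ≈ 2.5051 bits.
Huffman merges: 31/500+153/1000→43/200; 37/200+47/250→373/1000; 49/250+43/200→411/1000; 27/125+373/1000→589/1000; 411/1000+589/1000→1. L = 647/250 ≈ 2.5880.
Efficiency = H/L = 2.5051/2.5880 = 96.8%.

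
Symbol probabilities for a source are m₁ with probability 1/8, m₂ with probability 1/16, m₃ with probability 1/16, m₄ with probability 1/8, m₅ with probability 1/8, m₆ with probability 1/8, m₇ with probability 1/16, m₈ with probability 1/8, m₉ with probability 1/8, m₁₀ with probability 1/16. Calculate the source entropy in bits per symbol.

3.25 bits

Each probability is a power of 1/2, so log₂(1/p) is an integer.
H = Σ p·log₂(1/p) = 1/8·3 + 1/16·4 + 1/16·4 + 1/8·3 + 1/8·3 + 1/8·3 + 1/16·4 + 1/8·3 + 1/8·3 + 1/16·4 = 3.25 bits.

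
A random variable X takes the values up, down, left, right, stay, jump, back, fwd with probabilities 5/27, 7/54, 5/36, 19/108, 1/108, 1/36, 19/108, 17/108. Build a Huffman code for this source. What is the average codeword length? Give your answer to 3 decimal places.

2.843 bits/symbol

Repeatedly combine the two least-probable nodes; the expected code length is the sum of the merged weights.
merge 1/108 + 1/36 → 1/27
merge 1/27 + 7/54 → 1/6
merge 5/36 + 17/108 → 8/27
merge 1/6 + 19/108 → 37/108
merge 19/108 + 5/27 → 13/36
merge 8/27 + 37/108 → 23/36
merge 13/36 + 23/36 → 1
L = 1/27 + 1/6 + 8/27 + 37/108 + 13/36 + 23/36 + 1 = 307/108 ≈ 2.843 bits/symbol.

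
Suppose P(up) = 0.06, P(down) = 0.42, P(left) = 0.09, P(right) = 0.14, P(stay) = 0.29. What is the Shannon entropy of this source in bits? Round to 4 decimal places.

1.9968 bits

H = −Σ pᵢ log₂ pᵢ.
−0.06·log₂(0.06) = 0.2435
−0.42·log₂(0.42) = 0.5256
−0.09·log₂(0.09) = 0.3127
−0.14·log₂(0.14) = 0.3971
−0.29·log₂(0.29) = 0.5179
Sum ≈ 1.9968 → 1.9968 bits.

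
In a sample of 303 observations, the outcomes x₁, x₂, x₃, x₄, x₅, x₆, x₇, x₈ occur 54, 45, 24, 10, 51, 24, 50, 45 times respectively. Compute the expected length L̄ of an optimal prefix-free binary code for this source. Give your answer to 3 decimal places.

Probabilities are the counts divided by 303.
Repeatedly combine the two least-probable nodes; the expected code length is the sum of the merged weights.
merge 10/303 + 8/101 → 34/303
merge 8/101 + 34/303 → 58/303
merge 15/101 + 15/101 → 30/101
merge 50/303 + 17/101 → 1/3
merge 18/101 + 58/303 → 112/303
merge 30/101 + 1/3 → 191/303
merge 112/303 + 191/303 → 1
L = 34/303 + 58/303 + 30/101 + 1/3 + 112/303 + 191/303 + 1 = 889/303 ≈ 2.934 bits/symbol.

2.934 bits/symbol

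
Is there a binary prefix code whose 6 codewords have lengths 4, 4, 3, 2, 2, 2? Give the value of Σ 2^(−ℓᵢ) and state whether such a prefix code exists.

1; yes

With common denominator 2^4 = 16: Σ 2^(−ℓᵢ) = 1/16 + 1/16 + 2/16 + 4/16 + 4/16 + 4/16 = 16/16 = 1.
Kraft's inequality requires Σ ≤ 1; here Σ = 1 ≤ 1, so such a prefix code exists.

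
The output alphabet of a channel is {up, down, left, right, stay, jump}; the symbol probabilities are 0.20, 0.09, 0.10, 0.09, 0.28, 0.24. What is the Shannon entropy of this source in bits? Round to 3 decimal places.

H = −Σ pᵢ log₂ pᵢ.
−0.20·log₂(0.20) = 0.4644
−0.09·log₂(0.09) = 0.3127
−0.10·log₂(0.10) = 0.3322
−0.09·log₂(0.09) = 0.3127
−0.28·log₂(0.28) = 0.5142
−0.24·log₂(0.24) = 0.4941
Sum ≈ 2.4302 → 2.430 bits.

2.430 bits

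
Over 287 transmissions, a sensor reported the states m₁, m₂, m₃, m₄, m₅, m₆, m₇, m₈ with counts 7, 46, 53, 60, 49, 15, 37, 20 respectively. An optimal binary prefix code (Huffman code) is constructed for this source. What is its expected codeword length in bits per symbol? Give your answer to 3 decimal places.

2.829 bits/symbol

Probabilities are the counts divided by 287.
Repeatedly combine the two least-probable nodes; the expected code length is the sum of the merged weights.
merge 1/41 + 15/287 → 22/287
merge 20/287 + 22/287 → 6/41
merge 37/287 + 6/41 → 79/287
merge 46/287 + 7/41 → 95/287
merge 53/287 + 60/287 → 113/287
merge 79/287 + 95/287 → 174/287
merge 113/287 + 174/287 → 1
L = 22/287 + 6/41 + 79/287 + 95/287 + 113/287 + 174/287 + 1 = 116/41 ≈ 2.829 bits/symbol.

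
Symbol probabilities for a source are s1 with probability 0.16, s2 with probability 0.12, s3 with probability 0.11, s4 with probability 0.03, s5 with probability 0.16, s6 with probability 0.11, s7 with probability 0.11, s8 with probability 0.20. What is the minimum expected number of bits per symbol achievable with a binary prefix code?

Repeatedly combine the two least-probable nodes; the expected code length is the sum of the merged weights.
merge 3/100 + 11/100 → 7/50
merge 11/100 + 11/100 → 11/50
merge 3/25 + 7/50 → 13/50
merge 4/25 + 4/25 → 8/25
merge 1/5 + 11/50 → 21/50
merge 13/50 + 8/25 → 29/50
merge 21/50 + 29/50 → 1
L = 7/50 + 11/50 + 13/50 + 8/25 + 21/50 + 29/50 + 1 = 147/50 = 2.94 bits/symbol.

2.94 bits/symbol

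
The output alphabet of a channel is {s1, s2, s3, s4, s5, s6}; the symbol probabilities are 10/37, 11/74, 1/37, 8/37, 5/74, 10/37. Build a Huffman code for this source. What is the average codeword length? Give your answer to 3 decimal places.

Repeatedly combine the two least-probable nodes; the expected code length is the sum of the merged weights.
merge 1/37 + 5/74 → 7/74
merge 7/74 + 11/74 → 9/37
merge 8/37 + 9/37 → 17/37
merge 10/37 + 10/37 → 20/37
merge 17/37 + 20/37 → 1
L = 7/74 + 9/37 + 17/37 + 20/37 + 1 = 173/74 ≈ 2.338 bits/symbol.

2.338 bits/symbol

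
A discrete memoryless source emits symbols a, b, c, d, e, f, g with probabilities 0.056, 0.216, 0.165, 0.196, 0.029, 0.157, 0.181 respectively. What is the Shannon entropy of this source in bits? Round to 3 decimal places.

H = −Σ pᵢ log₂ pᵢ.
−0.056·log₂(0.056) = 0.2329
−0.216·log₂(0.216) = 0.4776
−0.165·log₂(0.165) = 0.4289
−0.196·log₂(0.196) = 0.4608
−0.029·log₂(0.029) = 0.1481
−0.157·log₂(0.157) = 0.4194
−0.181·log₂(0.181) = 0.4463
Sum ≈ 2.6140 → 2.614 bits.

2.614 bits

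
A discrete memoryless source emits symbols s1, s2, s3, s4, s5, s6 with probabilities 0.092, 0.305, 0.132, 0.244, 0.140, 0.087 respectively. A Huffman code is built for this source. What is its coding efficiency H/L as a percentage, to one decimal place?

Entropy H = −Σ p log₂ p ≈ 2.4250 bits.
Huffman merges: 87/1000+23/250→179/1000; 33/250+7/50→34/125; 179/1000+61/250→423/1000; 34/125+61/200→577/1000; 423/1000+577/1000→1. L = 2451/1000 ≈ 2.4510.
Efficiency = H/L = 2.4250/2.4510 = 98.9%.

98.9%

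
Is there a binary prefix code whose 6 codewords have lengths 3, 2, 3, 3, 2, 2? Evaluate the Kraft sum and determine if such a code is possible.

1.125; no

With common denominator 2^3 = 8: Σ 2^(−ℓᵢ) = 1/8 + 2/8 + 1/8 + 1/8 + 2/8 + 2/8 = 9/8 = 1.125.
Kraft's inequality requires Σ ≤ 1; here Σ = 1.125 > 1, so no such prefix code exists.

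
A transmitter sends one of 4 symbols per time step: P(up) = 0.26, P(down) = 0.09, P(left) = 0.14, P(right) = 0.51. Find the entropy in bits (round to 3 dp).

H = −Σ pᵢ log₂ pᵢ.
−0.26·log₂(0.26) = 0.5053
−0.09·log₂(0.09) = 0.3127
−0.14·log₂(0.14) = 0.3971
−0.51·log₂(0.51) = 0.4954
Sum ≈ 1.7105 → 1.710 bits.

1.710 bits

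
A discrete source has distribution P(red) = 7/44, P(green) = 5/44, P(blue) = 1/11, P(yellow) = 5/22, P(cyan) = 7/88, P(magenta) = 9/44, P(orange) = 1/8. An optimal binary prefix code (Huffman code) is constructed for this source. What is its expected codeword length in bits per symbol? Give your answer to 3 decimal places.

Repeatedly combine the two least-probable nodes; the expected code length is the sum of the merged weights.
merge 7/88 + 1/11 → 15/88
merge 5/44 + 1/8 → 21/88
merge 7/44 + 15/88 → 29/88
merge 9/44 + 5/22 → 19/44
merge 21/88 + 29/88 → 25/44
merge 19/44 + 25/44 → 1
L = 15/88 + 21/88 + 29/88 + 19/44 + 25/44 + 1 = 241/88 ≈ 2.739 bits/symbol.

2.739 bits/symbol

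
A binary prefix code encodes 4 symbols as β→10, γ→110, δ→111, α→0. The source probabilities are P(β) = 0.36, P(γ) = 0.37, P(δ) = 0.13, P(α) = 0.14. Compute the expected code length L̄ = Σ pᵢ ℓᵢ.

L̄ = Σ pᵢ·ℓᵢ = 0.36·2 + 0.37·3 + 0.13·3 + 0.14·1 = 2.36 bits/symbol.

2.36 bits/symbol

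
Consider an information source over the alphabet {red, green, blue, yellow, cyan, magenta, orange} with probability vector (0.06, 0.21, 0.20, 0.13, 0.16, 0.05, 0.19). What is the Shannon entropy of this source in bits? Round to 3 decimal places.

2.658 bits

H = −Σ pᵢ log₂ pᵢ.
−0.06·log₂(0.06) = 0.2435
−0.21·log₂(0.21) = 0.4728
−0.20·log₂(0.20) = 0.4644
−0.13·log₂(0.13) = 0.3826
−0.16·log₂(0.16) = 0.4230
−0.05·log₂(0.05) = 0.2161
−0.19·log₂(0.19) = 0.4552
Sum ≈ 2.6577 → 2.658 bits.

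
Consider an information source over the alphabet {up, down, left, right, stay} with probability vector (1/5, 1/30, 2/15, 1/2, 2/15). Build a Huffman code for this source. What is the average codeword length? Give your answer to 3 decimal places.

Repeatedly combine the two least-probable nodes; the expected code length is the sum of the merged weights.
merge 1/30 + 2/15 → 1/6
merge 2/15 + 1/6 → 3/10
merge 1/5 + 3/10 → 1/2
merge 1/2 + 1/2 → 1
L = 1/6 + 3/10 + 1/2 + 1 = 59/30 ≈ 1.967 bits/symbol.

1.967 bits/symbol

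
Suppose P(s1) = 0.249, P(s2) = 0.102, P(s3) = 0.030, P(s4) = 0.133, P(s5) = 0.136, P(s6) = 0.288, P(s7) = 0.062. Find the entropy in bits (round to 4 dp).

H = −Σ pᵢ log₂ pᵢ.
−0.249·log₂(0.249) = 0.4994
−0.102·log₂(0.102) = 0.3359
−0.030·log₂(0.030) = 0.1518
−0.133·log₂(0.133) = 0.3871
−0.136·log₂(0.136) = 0.3915
−0.288·log₂(0.288) = 0.5172
−0.062·log₂(0.062) = 0.2487
Sum ≈ 2.5316 → 2.5316 bits.

2.5316 bits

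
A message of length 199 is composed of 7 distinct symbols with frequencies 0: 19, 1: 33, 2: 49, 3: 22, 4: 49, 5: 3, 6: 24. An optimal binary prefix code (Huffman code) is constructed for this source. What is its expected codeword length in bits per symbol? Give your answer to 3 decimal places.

Probabilities are the counts divided by 199.
Repeatedly combine the two least-probable nodes; the expected code length is the sum of the merged weights.
merge 3/199 + 19/199 → 22/199
merge 22/199 + 22/199 → 44/199
merge 24/199 + 33/199 → 57/199
merge 44/199 + 49/199 → 93/199
merge 49/199 + 57/199 → 106/199
merge 93/199 + 106/199 → 1
L = 22/199 + 44/199 + 57/199 + 93/199 + 106/199 + 1 = 521/199 ≈ 2.618 bits/symbol.

2.618 bits/symbol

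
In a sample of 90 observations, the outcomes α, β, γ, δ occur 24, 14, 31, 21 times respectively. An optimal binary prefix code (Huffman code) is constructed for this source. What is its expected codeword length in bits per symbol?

Probabilities are the counts divided by 90.
Repeatedly combine the two least-probable nodes; the expected code length is the sum of the merged weights.
merge 7/45 + 7/30 → 7/18
merge 4/15 + 31/90 → 11/18
merge 7/18 + 11/18 → 1
L = 7/18 + 11/18 + 1 = 2 bits/symbol.

2 bits/symbol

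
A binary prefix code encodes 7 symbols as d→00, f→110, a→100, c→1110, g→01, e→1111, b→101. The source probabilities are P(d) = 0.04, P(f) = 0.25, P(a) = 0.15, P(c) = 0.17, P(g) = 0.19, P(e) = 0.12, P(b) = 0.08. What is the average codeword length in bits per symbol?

L̄ = Σ pᵢ·ℓᵢ = 0.04·2 + 0.25·3 + 0.15·3 + 0.17·4 + 0.19·2 + 0.12·4 + 0.08·3 = 3.06 bits/symbol.

3.06 bits/symbol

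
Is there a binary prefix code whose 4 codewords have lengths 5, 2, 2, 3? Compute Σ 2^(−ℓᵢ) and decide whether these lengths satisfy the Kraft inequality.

With common denominator 2^5 = 32: Σ 2^(−ℓᵢ) = 1/32 + 8/32 + 8/32 + 4/32 = 21/32 = 0.65625.
Kraft's inequality requires Σ ≤ 1; here Σ = 0.65625 ≤ 1, so such a prefix code exists.

0.65625; yes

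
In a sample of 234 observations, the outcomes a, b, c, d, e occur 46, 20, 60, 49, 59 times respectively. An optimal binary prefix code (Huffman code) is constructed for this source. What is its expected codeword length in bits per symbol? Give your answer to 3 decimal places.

2.282 bits/symbol

Probabilities are the counts divided by 234.
Repeatedly combine the two least-probable nodes; the expected code length is the sum of the merged weights.
merge 10/117 + 23/117 → 11/39
merge 49/234 + 59/234 → 6/13
merge 10/39 + 11/39 → 7/13
merge 6/13 + 7/13 → 1
L = 11/39 + 6/13 + 7/13 + 1 = 89/39 ≈ 2.282 bits/symbol.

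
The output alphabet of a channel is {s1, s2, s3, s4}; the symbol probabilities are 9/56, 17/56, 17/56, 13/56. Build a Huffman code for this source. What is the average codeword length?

2 bits/symbol

Repeatedly combine the two least-probable nodes; the expected code length is the sum of the merged weights.
merge 9/56 + 13/56 → 11/28
merge 17/56 + 17/56 → 17/28
merge 11/28 + 17/28 → 1
L = 11/28 + 17/28 + 1 = 2 bits/symbol.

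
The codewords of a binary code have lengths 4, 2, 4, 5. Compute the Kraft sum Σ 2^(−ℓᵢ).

With common denominator 2^5 = 32: Σ 2^(−ℓᵢ) = 2/32 + 8/32 + 2/32 + 1/32 = 13/32 = 0.40625.

0.40625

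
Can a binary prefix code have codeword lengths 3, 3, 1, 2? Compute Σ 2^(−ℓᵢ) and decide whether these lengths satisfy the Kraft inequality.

With common denominator 2^3 = 8: Σ 2^(−ℓᵢ) = 1/8 + 1/8 + 4/8 + 2/8 = 8/8 = 1.
Kraft's inequality requires Σ ≤ 1; here Σ = 1 ≤ 1, so such a prefix code exists.

1; yes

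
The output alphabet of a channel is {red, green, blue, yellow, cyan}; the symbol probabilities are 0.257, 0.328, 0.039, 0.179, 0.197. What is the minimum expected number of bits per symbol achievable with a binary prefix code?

2.218 bits/symbol

Repeatedly combine the two least-probable nodes; the expected code length is the sum of the merged weights.
merge 39/1000 + 179/1000 → 109/500
merge 197/1000 + 109/500 → 83/200
merge 257/1000 + 41/125 → 117/200
merge 83/200 + 117/200 → 1
L = 109/500 + 83/200 + 117/200 + 1 = 1109/500 = 2.218 bits/symbol.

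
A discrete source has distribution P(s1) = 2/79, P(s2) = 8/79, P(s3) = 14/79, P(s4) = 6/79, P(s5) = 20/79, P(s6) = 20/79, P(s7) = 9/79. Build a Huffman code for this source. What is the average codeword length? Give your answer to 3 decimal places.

2.595 bits/symbol

Repeatedly combine the two least-probable nodes; the expected code length is the sum of the merged weights.
merge 2/79 + 6/79 → 8/79
merge 8/79 + 8/79 → 16/79
merge 9/79 + 14/79 → 23/79
merge 16/79 + 20/79 → 36/79
merge 20/79 + 23/79 → 43/79
merge 36/79 + 43/79 → 1
L = 8/79 + 16/79 + 23/79 + 36/79 + 43/79 + 1 = 205/79 ≈ 2.595 bits/symbol.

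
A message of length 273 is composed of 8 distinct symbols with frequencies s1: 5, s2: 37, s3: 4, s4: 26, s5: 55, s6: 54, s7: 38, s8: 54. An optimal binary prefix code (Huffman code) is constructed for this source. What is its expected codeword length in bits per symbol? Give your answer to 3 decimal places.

Probabilities are the counts divided by 273.
Repeatedly combine the two least-probable nodes; the expected code length is the sum of the merged weights.
merge 4/273 + 5/273 → 3/91
merge 3/91 + 2/21 → 5/39
merge 5/39 + 37/273 → 24/91
merge 38/273 + 18/91 → 92/273
merge 18/91 + 55/273 → 109/273
merge 24/91 + 92/273 → 164/273
merge 109/273 + 164/273 → 1
L = 3/91 + 5/39 + 24/91 + 92/273 + 109/273 + 164/273 + 1 = 58/21 ≈ 2.762 bits/symbol.

2.762 bits/symbol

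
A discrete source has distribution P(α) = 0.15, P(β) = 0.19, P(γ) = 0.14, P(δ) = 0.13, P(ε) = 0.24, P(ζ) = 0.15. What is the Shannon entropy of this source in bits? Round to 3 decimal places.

2.550 bits

H = −Σ pᵢ log₂ pᵢ.
−0.15·log₂(0.15) = 0.4105
−0.19·log₂(0.19) = 0.4552
−0.14·log₂(0.14) = 0.3971
−0.13·log₂(0.13) = 0.3826
−0.24·log₂(0.24) = 0.4941
−0.15·log₂(0.15) = 0.4105
Sum ≈ 2.5502 → 2.550 bits.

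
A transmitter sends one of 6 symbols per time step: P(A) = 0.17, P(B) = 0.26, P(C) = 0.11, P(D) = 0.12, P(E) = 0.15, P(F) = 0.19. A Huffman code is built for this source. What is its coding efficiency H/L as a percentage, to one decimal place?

98.9%

Entropy H = −Σ p log₂ p ≈ 2.5230 bits.
Huffman merges: 11/100+3/25→23/100; 3/20+17/100→8/25; 19/100+23/100→21/50; 13/50+8/25→29/50; 21/50+29/50→1. L = 51/20 ≈ 2.5500.
Efficiency = H/L = 2.5230/2.5500 = 98.9%.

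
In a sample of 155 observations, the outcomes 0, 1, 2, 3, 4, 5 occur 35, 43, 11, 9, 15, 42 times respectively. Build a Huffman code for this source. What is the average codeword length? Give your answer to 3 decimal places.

Probabilities are the counts divided by 155.
Repeatedly combine the two least-probable nodes; the expected code length is the sum of the merged weights.
merge 9/155 + 11/155 → 4/31
merge 3/31 + 4/31 → 7/31
merge 7/31 + 7/31 → 14/31
merge 42/155 + 43/155 → 17/31
merge 14/31 + 17/31 → 1
L = 4/31 + 7/31 + 14/31 + 17/31 + 1 = 73/31 ≈ 2.355 bits/symbol.

2.355 bits/symbol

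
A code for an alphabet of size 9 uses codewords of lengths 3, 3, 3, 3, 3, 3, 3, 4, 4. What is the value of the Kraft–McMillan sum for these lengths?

With common denominator 2^4 = 16: Σ 2^(−ℓᵢ) = 2/16 + 2/16 + 2/16 + 2/16 + 2/16 + 2/16 + 2/16 + 1/16 + 1/16 = 16/16 = 1.

1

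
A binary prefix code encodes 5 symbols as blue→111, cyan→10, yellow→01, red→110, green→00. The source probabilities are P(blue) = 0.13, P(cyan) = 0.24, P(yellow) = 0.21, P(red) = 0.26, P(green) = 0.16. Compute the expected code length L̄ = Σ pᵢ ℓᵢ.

L̄ = Σ pᵢ·ℓᵢ = 0.13·3 + 0.24·2 + 0.21·2 + 0.26·3 + 0.16·2 = 2.39 bits/symbol.

2.39 bits/symbol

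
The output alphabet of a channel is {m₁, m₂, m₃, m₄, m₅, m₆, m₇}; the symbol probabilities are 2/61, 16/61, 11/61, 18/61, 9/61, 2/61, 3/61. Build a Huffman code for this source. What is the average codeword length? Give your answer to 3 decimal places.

Repeatedly combine the two least-probable nodes; the expected code length is the sum of the merged weights.
merge 2/61 + 2/61 → 4/61
merge 3/61 + 4/61 → 7/61
merge 7/61 + 9/61 → 16/61
merge 11/61 + 16/61 → 27/61
merge 16/61 + 18/61 → 34/61
merge 27/61 + 34/61 → 1
L = 4/61 + 7/61 + 16/61 + 27/61 + 34/61 + 1 = 149/61 ≈ 2.443 bits/symbol.

2.443 bits/symbol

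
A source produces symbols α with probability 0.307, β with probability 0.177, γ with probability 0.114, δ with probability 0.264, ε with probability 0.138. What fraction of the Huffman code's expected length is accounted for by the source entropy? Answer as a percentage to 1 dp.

Entropy H = −Σ p log₂ p ≈ 2.2239 bits.
Huffman merges: 57/500+69/500→63/250; 177/1000+63/250→429/1000; 33/125+307/1000→571/1000; 429/1000+571/1000→1. L = 563/250 ≈ 2.2520.
Efficiency = H/L = 2.2239/2.2520 = 98.8%.

98.8%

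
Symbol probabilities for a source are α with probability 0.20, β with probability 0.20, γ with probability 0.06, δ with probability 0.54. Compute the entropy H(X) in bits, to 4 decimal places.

1.6523 bits

H = −Σ pᵢ log₂ pᵢ.
−0.20·log₂(0.20) = 0.4644
−0.20·log₂(0.20) = 0.4644
−0.06·log₂(0.06) = 0.2435
−0.54·log₂(0.54) = 0.4800
Sum ≈ 1.6523 → 1.6523 bits.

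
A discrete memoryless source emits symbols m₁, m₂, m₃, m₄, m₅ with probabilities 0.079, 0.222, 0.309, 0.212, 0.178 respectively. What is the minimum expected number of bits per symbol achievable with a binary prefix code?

2.257 bits/symbol

Repeatedly combine the two least-probable nodes; the expected code length is the sum of the merged weights.
merge 79/1000 + 89/500 → 257/1000
merge 53/250 + 111/500 → 217/500
merge 257/1000 + 309/1000 → 283/500
merge 217/500 + 283/500 → 1
L = 257/1000 + 217/500 + 283/500 + 1 = 2257/1000 = 2.257 bits/symbol.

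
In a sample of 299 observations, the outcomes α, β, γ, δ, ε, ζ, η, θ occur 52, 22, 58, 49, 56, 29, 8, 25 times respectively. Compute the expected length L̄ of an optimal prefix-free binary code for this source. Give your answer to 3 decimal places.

Probabilities are the counts divided by 299.
Repeatedly combine the two least-probable nodes; the expected code length is the sum of the merged weights.
merge 8/299 + 22/299 → 30/299
merge 25/299 + 29/299 → 54/299
merge 30/299 + 49/299 → 79/299
merge 4/23 + 54/299 → 106/299
merge 56/299 + 58/299 → 114/299
merge 79/299 + 106/299 → 185/299
merge 114/299 + 185/299 → 1
L = 30/299 + 54/299 + 79/299 + 106/299 + 114/299 + 185/299 + 1 = 867/299 ≈ 2.900 bits/symbol.

2.900 bits/symbol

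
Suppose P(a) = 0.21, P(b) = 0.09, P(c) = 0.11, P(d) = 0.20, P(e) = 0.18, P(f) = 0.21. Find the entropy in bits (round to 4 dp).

2.5183 bits

H = −Σ pᵢ log₂ pᵢ.
−0.21·log₂(0.21) = 0.4728
−0.09·log₂(0.09) = 0.3127
−0.11·log₂(0.11) = 0.3503
−0.20·log₂(0.20) = 0.4644
−0.18·log₂(0.18) = 0.4453
−0.21·log₂(0.21) = 0.4728
Sum ≈ 2.5183 → 2.5183 bits.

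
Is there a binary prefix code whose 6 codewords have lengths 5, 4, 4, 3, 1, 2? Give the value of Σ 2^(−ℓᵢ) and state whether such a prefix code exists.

1.03125; no

With common denominator 2^5 = 32: Σ 2^(−ℓᵢ) = 1/32 + 2/32 + 2/32 + 4/32 + 16/32 + 8/32 = 33/32 = 1.03125.
Kraft's inequality requires Σ ≤ 1; here Σ = 1.03125 > 1, so no such prefix code exists.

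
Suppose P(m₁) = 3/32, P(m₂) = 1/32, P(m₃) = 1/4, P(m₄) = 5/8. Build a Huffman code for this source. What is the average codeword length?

Repeatedly combine the two least-probable nodes; the expected code length is the sum of the merged weights.
merge 1/32 + 3/32 → 1/8
merge 1/8 + 1/4 → 3/8
merge 3/8 + 5/8 → 1
L = 1/8 + 3/8 + 1 = 3/2 = 1.5 bits/symbol.

1.5 bits/symbol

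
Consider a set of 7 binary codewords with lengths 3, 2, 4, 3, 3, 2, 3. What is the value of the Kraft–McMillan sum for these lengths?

With common denominator 2^4 = 16: Σ 2^(−ℓᵢ) = 2/16 + 4/16 + 1/16 + 2/16 + 2/16 + 4/16 + 2/16 = 17/16 = 1.0625.

1.0625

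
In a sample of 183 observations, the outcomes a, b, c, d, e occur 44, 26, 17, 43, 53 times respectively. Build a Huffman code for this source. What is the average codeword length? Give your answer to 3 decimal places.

Probabilities are the counts divided by 183.
Repeatedly combine the two least-probable nodes; the expected code length is the sum of the merged weights.
merge 17/183 + 26/183 → 43/183
merge 43/183 + 43/183 → 86/183
merge 44/183 + 53/183 → 97/183
merge 86/183 + 97/183 → 1
L = 43/183 + 86/183 + 97/183 + 1 = 409/183 ≈ 2.235 bits/symbol.

2.235 bits/symbol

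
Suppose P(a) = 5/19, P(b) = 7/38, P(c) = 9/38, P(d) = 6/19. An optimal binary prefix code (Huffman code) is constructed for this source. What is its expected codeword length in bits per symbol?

2 bits/symbol

Repeatedly combine the two least-probable nodes; the expected code length is the sum of the merged weights.
merge 7/38 + 9/38 → 8/19
merge 5/19 + 6/19 → 11/19
merge 8/19 + 11/19 → 1
L = 8/19 + 11/19 + 1 = 2 bits/symbol.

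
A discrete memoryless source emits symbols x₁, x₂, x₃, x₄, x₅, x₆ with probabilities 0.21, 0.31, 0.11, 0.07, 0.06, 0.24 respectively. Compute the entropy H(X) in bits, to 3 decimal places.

H = −Σ pᵢ log₂ pᵢ.
−0.21·log₂(0.21) = 0.4728
−0.31·log₂(0.31) = 0.5238
−0.11·log₂(0.11) = 0.3503
−0.07·log₂(0.07) = 0.2686
−0.06·log₂(0.06) = 0.2435
−0.24·log₂(0.24) = 0.4941
Sum ≈ 2.3531 → 2.353 bits.

2.353 bits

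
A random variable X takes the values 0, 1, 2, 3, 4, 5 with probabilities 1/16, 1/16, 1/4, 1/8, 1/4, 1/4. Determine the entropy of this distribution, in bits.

2.375 bits

Each probability is a power of 1/2, so log₂(1/p) is an integer.
H = Σ p·log₂(1/p) = 1/16·4 + 1/16·4 + 1/4·2 + 1/8·3 + 1/4·2 + 1/4·2 = 2.375 bits.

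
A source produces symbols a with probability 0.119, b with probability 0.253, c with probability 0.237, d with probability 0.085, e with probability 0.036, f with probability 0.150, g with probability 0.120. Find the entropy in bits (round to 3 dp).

H = −Σ pᵢ log₂ pᵢ.
−0.119·log₂(0.119) = 0.3654
−0.253·log₂(0.253) = 0.5016
−0.237·log₂(0.237) = 0.4923
−0.085·log₂(0.085) = 0.3023
−0.036·log₂(0.036) = 0.1727
−0.150·log₂(0.150) = 0.4105
−0.120·log₂(0.120) = 0.3671
Sum ≈ 2.6119 → 2.612 bits.

2.612 bits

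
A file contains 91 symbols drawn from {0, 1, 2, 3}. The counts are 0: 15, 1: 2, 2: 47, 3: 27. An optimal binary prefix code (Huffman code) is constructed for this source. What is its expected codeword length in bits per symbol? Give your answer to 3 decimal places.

Probabilities are the counts divided by 91.
Repeatedly combine the two least-probable nodes; the expected code length is the sum of the merged weights.
merge 2/91 + 15/91 → 17/91
merge 17/91 + 27/91 → 44/91
merge 44/91 + 47/91 → 1
L = 17/91 + 44/91 + 1 = 152/91 ≈ 1.670 bits/symbol.

1.670 bits/symbol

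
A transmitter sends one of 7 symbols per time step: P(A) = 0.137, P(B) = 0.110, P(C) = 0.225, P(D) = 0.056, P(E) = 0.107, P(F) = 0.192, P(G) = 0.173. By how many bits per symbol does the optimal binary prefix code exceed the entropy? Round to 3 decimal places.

Entropy H = −Σ p log₂ p ≈ 2.7003 bits.
Huffman merges: 7/125+107/1000→163/1000; 11/100+137/1000→247/1000; 163/1000+173/1000→42/125; 24/125+9/40→417/1000; 247/1000+42/125→583/1000; 417/1000+583/1000→1. L = 1373/500 ≈ 2.7460.
L − H = 2.7460 − 2.7003 = 0.046 bits.

0.046 bits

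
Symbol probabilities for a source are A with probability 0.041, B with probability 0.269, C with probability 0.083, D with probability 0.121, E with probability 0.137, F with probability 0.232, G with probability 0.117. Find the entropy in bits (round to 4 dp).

2.6093 bits

H = −Σ pᵢ log₂ pᵢ.
−0.041·log₂(0.041) = 0.1889
−0.269·log₂(0.269) = 0.5096
−0.083·log₂(0.083) = 0.2980
−0.121·log₂(0.121) = 0.3687
−0.137·log₂(0.137) = 0.3929
−0.232·log₂(0.232) = 0.4890
−0.117·log₂(0.117) = 0.3622
Sum ≈ 2.6093 → 2.6093 bits.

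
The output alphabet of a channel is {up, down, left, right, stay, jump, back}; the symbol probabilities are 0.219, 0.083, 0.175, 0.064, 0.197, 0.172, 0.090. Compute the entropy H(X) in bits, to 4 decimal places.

2.6829 bits

H = −Σ pᵢ log₂ pᵢ.
−0.219·log₂(0.219) = 0.4798
−0.083·log₂(0.083) = 0.2980
−0.175·log₂(0.175) = 0.4401
−0.064·log₂(0.064) = 0.2538
−0.197·log₂(0.197) = 0.4617
−0.172·log₂(0.172) = 0.4368
−0.090·log₂(0.090) = 0.3127
Sum ≈ 2.6829 → 2.6829 bits.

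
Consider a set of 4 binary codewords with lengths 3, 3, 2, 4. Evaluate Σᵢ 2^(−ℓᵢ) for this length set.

0.5625

With common denominator 2^4 = 16: Σ 2^(−ℓᵢ) = 2/16 + 2/16 + 4/16 + 1/16 = 9/16 = 0.5625.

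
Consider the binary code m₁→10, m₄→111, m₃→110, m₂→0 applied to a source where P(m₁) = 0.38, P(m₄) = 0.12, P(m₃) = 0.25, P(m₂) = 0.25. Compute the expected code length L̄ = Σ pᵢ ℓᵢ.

L̄ = Σ pᵢ·ℓᵢ = 0.38·2 + 0.12·3 + 0.25·3 + 0.25·1 = 2.12 bits/symbol.

2.12 bits/symbol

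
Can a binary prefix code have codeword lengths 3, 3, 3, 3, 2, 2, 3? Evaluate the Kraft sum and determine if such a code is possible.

With common denominator 2^3 = 8: Σ 2^(−ℓᵢ) = 1/8 + 1/8 + 1/8 + 1/8 + 2/8 + 2/8 + 1/8 = 9/8 = 1.125.
Kraft's inequality requires Σ ≤ 1; here Σ = 1.125 > 1, so no such prefix code exists.

1.125; no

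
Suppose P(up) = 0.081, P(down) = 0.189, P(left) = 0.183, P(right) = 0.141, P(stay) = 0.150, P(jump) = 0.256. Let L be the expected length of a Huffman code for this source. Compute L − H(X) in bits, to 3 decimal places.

Entropy H = −Σ p log₂ p ≈ 2.5086 bits.
Huffman merges: 81/1000+141/1000→111/500; 3/20+183/1000→333/1000; 189/1000+111/500→411/1000; 32/125+333/1000→589/1000; 411/1000+589/1000→1. L = 511/200 ≈ 2.5550.
L − H = 2.5550 − 2.5086 = 0.046 bits.

0.046 bits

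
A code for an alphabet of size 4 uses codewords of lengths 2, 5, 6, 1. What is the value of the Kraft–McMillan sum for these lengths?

0.796875

With common denominator 2^6 = 64: Σ 2^(−ℓᵢ) = 16/64 + 2/64 + 1/64 + 32/64 = 51/64 = 0.796875.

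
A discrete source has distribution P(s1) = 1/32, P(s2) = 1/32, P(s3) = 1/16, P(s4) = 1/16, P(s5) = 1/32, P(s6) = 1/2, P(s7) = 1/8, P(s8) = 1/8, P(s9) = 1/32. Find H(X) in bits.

Each probability is a power of 1/2, so log₂(1/p) is an integer.
H = Σ p·log₂(1/p) = 1/32·5 + 1/32·5 + 1/16·4 + 1/16·4 + 1/32·5 + 1/2·1 + 1/8·3 + 1/8·3 + 1/32·5 = 2.375 bits.

2.375 bits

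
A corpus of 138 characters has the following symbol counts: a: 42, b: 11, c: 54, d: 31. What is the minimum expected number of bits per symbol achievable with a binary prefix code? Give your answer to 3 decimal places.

1.913 bits/symbol

Probabilities are the counts divided by 138.
Repeatedly combine the two least-probable nodes; the expected code length is the sum of the merged weights.
merge 11/138 + 31/138 → 7/23
merge 7/23 + 7/23 → 14/23
merge 9/23 + 14/23 → 1
L = 7/23 + 14/23 + 1 = 44/23 ≈ 1.913 bits/symbol.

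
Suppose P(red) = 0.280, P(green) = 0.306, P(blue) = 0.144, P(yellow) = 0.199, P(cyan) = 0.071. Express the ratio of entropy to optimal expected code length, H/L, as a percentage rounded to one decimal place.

Entropy H = −Σ p log₂ p ≈ 2.1740 bits.
Huffman merges: 71/1000+18/125→43/200; 199/1000+43/200→207/500; 7/25+153/500→293/500; 207/500+293/500→1. L = 443/200 ≈ 2.2150.
Efficiency = H/L = 2.1740/2.2150 = 98.2%.

98.2%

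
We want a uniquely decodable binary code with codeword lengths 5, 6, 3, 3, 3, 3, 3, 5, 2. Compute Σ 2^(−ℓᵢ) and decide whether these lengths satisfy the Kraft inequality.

0.953125; yes

With common denominator 2^6 = 64: Σ 2^(−ℓᵢ) = 2/64 + 1/64 + 8/64 + 8/64 + 8/64 + 8/64 + 8/64 + 2/64 + 16/64 = 61/64 = 0.953125.
Kraft's inequality requires Σ ≤ 1; here Σ = 0.953125 ≤ 1, so such a prefix code exists.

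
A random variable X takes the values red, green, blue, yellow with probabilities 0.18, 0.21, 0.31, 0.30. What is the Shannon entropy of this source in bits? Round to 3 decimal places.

H = −Σ pᵢ log₂ pᵢ.
−0.18·log₂(0.18) = 0.4453
−0.21·log₂(0.21) = 0.4728
−0.31·log₂(0.31) = 0.5238
−0.30·log₂(0.30) = 0.5211
Sum ≈ 1.9630 → 1.963 bits.

1.963 bits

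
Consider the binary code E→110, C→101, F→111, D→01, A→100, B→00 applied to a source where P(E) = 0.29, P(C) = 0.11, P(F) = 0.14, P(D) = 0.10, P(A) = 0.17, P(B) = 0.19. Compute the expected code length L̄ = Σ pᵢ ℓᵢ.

L̄ = Σ pᵢ·ℓᵢ = 0.29·3 + 0.11·3 + 0.14·3 + 0.10·2 + 0.17·3 + 0.19·2 = 2.71 bits/symbol.

2.71 bits/symbol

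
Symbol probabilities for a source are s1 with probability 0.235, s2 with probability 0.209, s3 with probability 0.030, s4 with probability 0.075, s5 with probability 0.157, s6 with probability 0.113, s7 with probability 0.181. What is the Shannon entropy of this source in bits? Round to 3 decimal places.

2.616 bits

H = −Σ pᵢ log₂ pᵢ.
−0.235·log₂(0.235) = 0.4910
−0.209·log₂(0.209) = 0.4720
−0.030·log₂(0.030) = 0.1518
−0.075·log₂(0.075) = 0.2803
−0.157·log₂(0.157) = 0.4194
−0.113·log₂(0.113) = 0.3555
−0.181·log₂(0.181) = 0.4463
Sum ≈ 2.6162 → 2.616 bits.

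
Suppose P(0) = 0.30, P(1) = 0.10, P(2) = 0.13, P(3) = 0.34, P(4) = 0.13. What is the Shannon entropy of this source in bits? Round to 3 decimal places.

H = −Σ pᵢ log₂ pᵢ.
−0.30·log₂(0.30) = 0.5211
−0.10·log₂(0.10) = 0.3322
−0.13·log₂(0.13) = 0.3826
−0.34·log₂(0.34) = 0.5292
−0.13·log₂(0.13) = 0.3826
Sum ≈ 2.1477 → 2.148 bits.

2.148 bits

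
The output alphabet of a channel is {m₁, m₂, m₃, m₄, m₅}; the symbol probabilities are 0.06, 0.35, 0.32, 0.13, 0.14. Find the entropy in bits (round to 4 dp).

2.0794 bits

H = −Σ pᵢ log₂ pᵢ.
−0.06·log₂(0.06) = 0.2435
−0.35·log₂(0.35) = 0.5301
−0.32·log₂(0.32) = 0.5260
−0.13·log₂(0.13) = 0.3826
−0.14·log₂(0.14) = 0.3971
Sum ≈ 2.0794 → 2.0794 bits.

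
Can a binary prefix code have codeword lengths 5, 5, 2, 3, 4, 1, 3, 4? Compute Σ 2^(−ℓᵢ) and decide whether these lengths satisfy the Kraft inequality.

With common denominator 2^5 = 32: Σ 2^(−ℓᵢ) = 1/32 + 1/32 + 8/32 + 4/32 + 2/32 + 16/32 + 4/32 + 2/32 = 38/32 = 1.1875.
Kraft's inequality requires Σ ≤ 1; here Σ = 1.1875 > 1, so no such prefix code exists.

1.1875; no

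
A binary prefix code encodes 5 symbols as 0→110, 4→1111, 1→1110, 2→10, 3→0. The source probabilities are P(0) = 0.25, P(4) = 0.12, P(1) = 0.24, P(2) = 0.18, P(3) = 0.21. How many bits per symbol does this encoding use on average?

2.76 bits/symbol

L̄ = Σ pᵢ·ℓᵢ = 0.25·3 + 0.12·4 + 0.24·4 + 0.18·2 + 0.21·1 = 2.76 bits/symbol.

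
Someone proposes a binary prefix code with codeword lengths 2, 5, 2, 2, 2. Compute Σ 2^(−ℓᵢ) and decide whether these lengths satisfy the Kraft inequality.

1.03125; no

With common denominator 2^5 = 32: Σ 2^(−ℓᵢ) = 8/32 + 1/32 + 8/32 + 8/32 + 8/32 = 33/32 = 1.03125.
Kraft's inequality requires Σ ≤ 1; here Σ = 1.03125 > 1, so no such prefix code exists.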